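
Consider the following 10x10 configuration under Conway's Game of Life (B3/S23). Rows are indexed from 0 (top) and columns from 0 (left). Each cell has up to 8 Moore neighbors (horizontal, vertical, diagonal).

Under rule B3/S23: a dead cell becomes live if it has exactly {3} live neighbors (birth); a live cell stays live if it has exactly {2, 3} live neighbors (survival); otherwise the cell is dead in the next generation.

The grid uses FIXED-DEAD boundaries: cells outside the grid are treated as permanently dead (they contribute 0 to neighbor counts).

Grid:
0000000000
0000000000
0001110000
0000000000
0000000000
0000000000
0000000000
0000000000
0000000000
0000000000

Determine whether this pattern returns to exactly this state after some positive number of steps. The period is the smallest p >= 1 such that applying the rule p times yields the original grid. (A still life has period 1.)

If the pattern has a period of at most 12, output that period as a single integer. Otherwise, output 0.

Answer: 2

Derivation:
Simulating and comparing each generation to the original:
Gen 0 (original, given above): 3 live cells
Gen 1: 3 live cells, differs from original
Gen 2: 3 live cells, MATCHES original -> period = 2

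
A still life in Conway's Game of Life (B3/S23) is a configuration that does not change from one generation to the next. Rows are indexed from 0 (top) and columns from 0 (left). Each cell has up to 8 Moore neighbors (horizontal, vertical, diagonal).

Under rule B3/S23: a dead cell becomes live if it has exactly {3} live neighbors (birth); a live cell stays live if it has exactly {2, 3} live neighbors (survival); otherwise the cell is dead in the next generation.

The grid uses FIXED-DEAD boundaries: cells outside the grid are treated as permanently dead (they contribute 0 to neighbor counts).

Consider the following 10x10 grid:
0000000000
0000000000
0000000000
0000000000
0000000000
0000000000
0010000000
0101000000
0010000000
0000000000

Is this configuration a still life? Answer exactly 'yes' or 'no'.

Compute generation 1 and compare to generation 0 (given above):
Generation 1:
0000000000
0000000000
0000000000
0000000000
0000000000
0000000000
0010000000
0101000000
0010000000
0000000000
The grids are IDENTICAL -> still life.

Answer: yes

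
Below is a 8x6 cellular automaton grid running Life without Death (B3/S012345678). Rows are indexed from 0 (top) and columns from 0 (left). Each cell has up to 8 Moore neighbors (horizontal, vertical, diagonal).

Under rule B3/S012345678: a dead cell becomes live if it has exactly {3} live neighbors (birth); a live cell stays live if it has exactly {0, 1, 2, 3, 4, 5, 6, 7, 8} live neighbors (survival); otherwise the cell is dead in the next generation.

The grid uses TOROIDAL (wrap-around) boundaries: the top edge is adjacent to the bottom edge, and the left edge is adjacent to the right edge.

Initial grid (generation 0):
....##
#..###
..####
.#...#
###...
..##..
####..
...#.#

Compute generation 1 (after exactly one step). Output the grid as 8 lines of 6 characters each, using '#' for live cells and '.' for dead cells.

Simulating step by step:
Generation 0 (given above): 23 live cells
Generation 1: 27 live cells
(generation 1 grid is the final answer)

Answer: ....##
#.####
.#####
.#...#
####..
..##..
####..
.#.#.#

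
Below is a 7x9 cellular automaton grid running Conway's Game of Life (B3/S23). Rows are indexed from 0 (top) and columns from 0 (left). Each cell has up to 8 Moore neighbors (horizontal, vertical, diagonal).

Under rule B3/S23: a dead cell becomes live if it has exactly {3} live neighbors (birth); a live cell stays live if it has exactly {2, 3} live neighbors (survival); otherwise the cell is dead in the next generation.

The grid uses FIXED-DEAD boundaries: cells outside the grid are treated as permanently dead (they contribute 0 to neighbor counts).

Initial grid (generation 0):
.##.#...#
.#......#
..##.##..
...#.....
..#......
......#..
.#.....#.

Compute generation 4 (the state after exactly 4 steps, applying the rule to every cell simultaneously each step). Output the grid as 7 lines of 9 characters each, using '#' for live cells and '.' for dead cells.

Simulating step by step:
Generation 0 (given above): 15 live cells
Generation 1: 11 live cells
.##......
.#..##.#.
..###....
...##....
.........
.........
.........
Generation 2: 8 live cells
.##......
.#..##...
..#......
..#.#....
.........
.........
.........
Generation 3: 9 live cells
.##......
.#.#.....
.##.##...
...#.....
.........
.........
.........
Generation 4: 10 live cells
(generation 4 grid is the final answer)

Answer: .##......
#..##....
.#..#....
..###....
.........
.........
.........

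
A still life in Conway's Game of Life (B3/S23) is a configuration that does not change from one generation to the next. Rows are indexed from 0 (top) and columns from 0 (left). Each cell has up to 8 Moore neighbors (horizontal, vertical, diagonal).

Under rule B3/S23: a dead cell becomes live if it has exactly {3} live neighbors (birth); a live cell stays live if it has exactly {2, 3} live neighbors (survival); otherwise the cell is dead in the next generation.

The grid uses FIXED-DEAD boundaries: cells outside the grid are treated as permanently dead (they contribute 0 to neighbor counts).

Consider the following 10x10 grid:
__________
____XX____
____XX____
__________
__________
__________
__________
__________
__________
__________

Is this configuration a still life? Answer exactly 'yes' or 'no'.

Compute generation 1 and compare to generation 0 (given above):
Generation 1:
__________
____XX____
____XX____
__________
__________
__________
__________
__________
__________
__________
The grids are IDENTICAL -> still life.

Answer: yes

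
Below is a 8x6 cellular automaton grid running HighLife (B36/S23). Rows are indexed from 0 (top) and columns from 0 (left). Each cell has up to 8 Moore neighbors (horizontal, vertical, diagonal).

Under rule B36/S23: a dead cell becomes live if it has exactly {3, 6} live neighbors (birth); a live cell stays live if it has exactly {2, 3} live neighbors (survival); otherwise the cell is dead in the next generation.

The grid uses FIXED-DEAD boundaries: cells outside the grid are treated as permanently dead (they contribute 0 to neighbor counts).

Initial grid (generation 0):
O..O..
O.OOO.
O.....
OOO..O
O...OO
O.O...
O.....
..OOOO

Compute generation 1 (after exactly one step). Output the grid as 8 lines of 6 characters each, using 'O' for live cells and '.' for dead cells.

Simulating step by step:
Generation 0 (given above): 21 live cells
Generation 1: 25 live cells
(generation 1 grid is the final answer)

Answer: .OOOO.
O.OOO.
OO..O.
O...OO
OOOOOO
O.....
..O.O.
...OO.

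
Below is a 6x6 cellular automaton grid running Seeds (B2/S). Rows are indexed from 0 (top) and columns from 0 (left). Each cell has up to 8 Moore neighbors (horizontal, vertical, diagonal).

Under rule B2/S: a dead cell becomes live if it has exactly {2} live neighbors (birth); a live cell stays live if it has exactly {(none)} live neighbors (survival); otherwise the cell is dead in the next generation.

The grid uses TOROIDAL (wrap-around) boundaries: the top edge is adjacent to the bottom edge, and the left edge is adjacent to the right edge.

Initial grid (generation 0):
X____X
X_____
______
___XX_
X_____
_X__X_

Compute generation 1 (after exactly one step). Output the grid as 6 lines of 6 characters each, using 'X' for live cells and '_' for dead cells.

Simulating step by step:
Generation 0 (given above): 8 live cells
Generation 1: 8 live cells
(generation 1 grid is the final answer)

Answer: ____X_
_X____
___XXX
_____X
_XX___
______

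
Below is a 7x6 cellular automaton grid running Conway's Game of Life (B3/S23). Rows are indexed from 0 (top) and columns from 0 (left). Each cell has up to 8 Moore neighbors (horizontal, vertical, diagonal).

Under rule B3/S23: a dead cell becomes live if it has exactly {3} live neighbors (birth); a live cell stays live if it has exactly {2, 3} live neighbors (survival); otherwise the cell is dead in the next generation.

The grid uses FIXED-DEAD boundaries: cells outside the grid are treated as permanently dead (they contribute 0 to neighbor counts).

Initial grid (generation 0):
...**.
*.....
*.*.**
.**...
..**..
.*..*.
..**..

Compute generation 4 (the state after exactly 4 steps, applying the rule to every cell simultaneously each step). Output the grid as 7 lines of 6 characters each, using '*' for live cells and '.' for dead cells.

Simulating step by step:
Generation 0 (given above): 15 live cells
Generation 1: 11 live cells
......
.*...*
*.**..
....*.
...*..
.*..*.
..**..
Generation 2: 13 live cells
......
.**...
.****.
..*.*.
...**.
....*.
..**..
Generation 3: 9 live cells
......
.*....
....*.
.*...*
....**
..*.*.
...*..
Generation 4: 7 live cells
(generation 4 grid is the final answer)

Answer: ......
......
......
.....*
...***
....**
...*..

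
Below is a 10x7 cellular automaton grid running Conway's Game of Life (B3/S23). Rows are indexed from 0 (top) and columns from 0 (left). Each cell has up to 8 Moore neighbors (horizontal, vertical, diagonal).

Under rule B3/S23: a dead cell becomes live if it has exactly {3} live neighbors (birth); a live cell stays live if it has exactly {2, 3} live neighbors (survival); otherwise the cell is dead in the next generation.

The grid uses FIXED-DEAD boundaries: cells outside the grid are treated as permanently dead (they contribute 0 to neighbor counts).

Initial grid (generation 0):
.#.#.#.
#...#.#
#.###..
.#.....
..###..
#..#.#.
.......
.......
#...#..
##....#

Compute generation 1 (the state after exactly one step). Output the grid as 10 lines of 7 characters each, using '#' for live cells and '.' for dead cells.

Answer: ....##.
#......
#.####.
.#.....
.####..
..##...
.......
.......
##.....
##.....

Derivation:
Simulating step by step:
Generation 0 (given above): 22 live cells
Generation 1: 19 live cells
(generation 1 grid is the final answer)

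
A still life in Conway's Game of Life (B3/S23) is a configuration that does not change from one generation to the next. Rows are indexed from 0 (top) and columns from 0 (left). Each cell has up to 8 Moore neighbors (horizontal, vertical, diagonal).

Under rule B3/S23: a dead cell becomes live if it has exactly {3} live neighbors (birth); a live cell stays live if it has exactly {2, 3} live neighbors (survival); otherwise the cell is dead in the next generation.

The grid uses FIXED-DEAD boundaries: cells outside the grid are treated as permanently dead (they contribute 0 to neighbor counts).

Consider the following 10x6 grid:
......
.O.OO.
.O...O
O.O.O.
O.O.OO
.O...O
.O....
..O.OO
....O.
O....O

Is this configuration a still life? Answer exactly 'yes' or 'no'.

Compute generation 1 and compare to generation 0 (given above):
Generation 1:
......
..O.O.
OO...O
O.O.O.
O.O.OO
OOO.OO
.OO.OO
...OOO
...OO.
......
Cell (1,1) differs: gen0=1 vs gen1=0 -> NOT a still life.

Answer: no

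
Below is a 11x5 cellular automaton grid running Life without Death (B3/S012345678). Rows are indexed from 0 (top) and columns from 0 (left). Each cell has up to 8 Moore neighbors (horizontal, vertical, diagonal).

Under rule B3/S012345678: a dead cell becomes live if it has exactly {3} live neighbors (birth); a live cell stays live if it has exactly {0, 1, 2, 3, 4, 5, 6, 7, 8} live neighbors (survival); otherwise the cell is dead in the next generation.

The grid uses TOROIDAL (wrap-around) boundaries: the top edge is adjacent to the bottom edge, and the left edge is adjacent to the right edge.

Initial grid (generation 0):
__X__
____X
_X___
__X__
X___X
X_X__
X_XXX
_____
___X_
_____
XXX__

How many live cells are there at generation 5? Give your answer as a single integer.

Simulating step by step:
Generation 0 (given above): 16 live cells
Generation 1: 24 live cells
X_XX_
____X
_X___
XXX__
X__XX
X_X__
X_XXX
__X__
___X_
_XX__
XXX__
Generation 2: 35 live cells
X_XX_
XXXXX
_XX__
XXXX_
X__XX
X_X__
X_XXX
_XX__
_X_X_
XXXX_
XXX_X
Generation 3: 36 live cells
X_XX_
XXXXX
_XX__
XXXX_
X__XX
X_X__
X_XXX
_XX__
_X_XX
XXXX_
XXX_X
Generation 4: 36 live cells
X_XX_
XXXXX
_XX__
XXXX_
X__XX
X_X__
X_XXX
_XX__
_X_XX
XXXX_
XXX_X
Generation 5: 36 live cells
X_XX_
XXXXX
_XX__
XXXX_
X__XX
X_X__
X_XXX
_XX__
_X_XX
XXXX_
XXX_X
Population at generation 5: 36

Answer: 36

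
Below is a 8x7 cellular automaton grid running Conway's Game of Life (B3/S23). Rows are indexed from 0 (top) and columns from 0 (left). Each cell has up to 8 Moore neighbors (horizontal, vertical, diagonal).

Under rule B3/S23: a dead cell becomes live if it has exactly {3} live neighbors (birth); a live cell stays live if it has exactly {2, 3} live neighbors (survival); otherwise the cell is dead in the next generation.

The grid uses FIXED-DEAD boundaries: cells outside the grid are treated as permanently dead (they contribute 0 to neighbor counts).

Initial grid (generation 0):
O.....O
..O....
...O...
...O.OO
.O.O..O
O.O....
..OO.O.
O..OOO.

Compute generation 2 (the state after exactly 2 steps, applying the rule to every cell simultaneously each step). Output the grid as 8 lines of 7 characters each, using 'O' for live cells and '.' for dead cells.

Simulating step by step:
Generation 0 (given above): 19 live cells
Generation 1: 17 live cells
.......
.......
..OOO..
...O.OO
.O.OOOO
....O..
..O..O.
..OO.O.
Generation 2: 16 live cells
(generation 2 grid is the final answer)

Answer: .......
...O...
..OOOO.
......O
..OO..O
..O...O
..O..O.
..OOO..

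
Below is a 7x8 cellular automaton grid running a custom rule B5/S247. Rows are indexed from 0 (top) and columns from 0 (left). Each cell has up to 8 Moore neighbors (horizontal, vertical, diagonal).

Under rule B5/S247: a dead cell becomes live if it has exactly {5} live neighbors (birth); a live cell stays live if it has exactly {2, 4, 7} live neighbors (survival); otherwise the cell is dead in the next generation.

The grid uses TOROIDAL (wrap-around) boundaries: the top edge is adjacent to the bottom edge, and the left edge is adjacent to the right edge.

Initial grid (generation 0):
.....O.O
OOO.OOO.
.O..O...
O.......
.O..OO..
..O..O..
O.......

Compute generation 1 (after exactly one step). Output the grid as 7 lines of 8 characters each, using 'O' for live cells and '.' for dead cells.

Answer: ........
..O..O..
.O..O...
O.......
.O..OO..
.....O..
........

Derivation:
Simulating step by step:
Generation 0 (given above): 17 live cells
Generation 1: 9 live cells
(generation 1 grid is the final answer)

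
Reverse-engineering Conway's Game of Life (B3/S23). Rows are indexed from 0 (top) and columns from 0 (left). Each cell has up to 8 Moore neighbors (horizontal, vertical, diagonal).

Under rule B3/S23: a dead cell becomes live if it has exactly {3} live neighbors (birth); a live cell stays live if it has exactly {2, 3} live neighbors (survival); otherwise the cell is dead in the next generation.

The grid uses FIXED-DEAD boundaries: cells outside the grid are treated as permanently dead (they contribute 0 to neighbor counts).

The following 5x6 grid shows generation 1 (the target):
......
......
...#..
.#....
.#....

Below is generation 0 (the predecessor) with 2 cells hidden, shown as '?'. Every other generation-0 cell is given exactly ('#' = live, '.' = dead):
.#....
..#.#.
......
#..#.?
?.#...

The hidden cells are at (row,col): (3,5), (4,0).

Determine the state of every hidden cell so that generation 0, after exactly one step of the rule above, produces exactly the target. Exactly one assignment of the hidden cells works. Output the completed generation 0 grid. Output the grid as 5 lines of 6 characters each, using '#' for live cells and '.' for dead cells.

Hidden generation-0 cells (in order): (3,5), (4,0).
A hidden cell only influences target cells in its own 3x3 neighborhood. Try each of the 2^2 = 4 assignments, step the completed generation 0 forward once under B3/S23, and compare with the target:
  (3,5)=. (4,0)=. -> step gives (3,1)='.' but target has '#' -> reject
  (3,5)=. (4,0)=# -> step reproduces the target at every cell -> ACCEPT
  (3,5)=# (4,0)=. -> step gives (2,4)='#' but target has '.' -> reject
  (3,5)=# (4,0)=# -> step gives (2,4)='#' but target has '.' -> reject
Unique solution: (3,5)=dead, (4,0)=live.
Check: live-neighbor counts of every cell in the completed generation 0:
112211
121201
122321
132110
131210
Applying B3/S23 to generation 0 with these counts gives:
......
......
...#..
.#....
.#....
which matches the target exactly.

Answer: .#....
..#.#.
......
#..#..
#.#...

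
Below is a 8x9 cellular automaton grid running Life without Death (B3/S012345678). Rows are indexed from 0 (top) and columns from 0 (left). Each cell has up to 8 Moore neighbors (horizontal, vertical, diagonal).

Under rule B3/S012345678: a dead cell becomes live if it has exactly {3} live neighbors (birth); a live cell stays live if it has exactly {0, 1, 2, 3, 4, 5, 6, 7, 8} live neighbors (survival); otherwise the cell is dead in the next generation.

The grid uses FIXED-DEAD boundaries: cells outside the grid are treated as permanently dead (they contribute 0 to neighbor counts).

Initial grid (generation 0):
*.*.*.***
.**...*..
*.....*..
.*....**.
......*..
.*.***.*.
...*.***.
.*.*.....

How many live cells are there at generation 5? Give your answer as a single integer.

Answer: 49

Derivation:
Simulating step by step:
Generation 0 (given above): 26 live cells
Generation 1: 39 live cells
*.*******
****..*..
*.*..**..
.*...***.
..*.*.*..
.*****.*.
...*.***.
.****.*..
Generation 2: 45 live cells
*.*******
****..*..
*.*****..
.*******.
..*.*.*..
.*****.*.
...*.***.
.****.**.
Generation 3: 46 live cells
*.*******
****..*..
*.*****..
.*******.
..*.*.*..
.*****.*.
...*.****
.****.**.
Generation 4: 48 live cells
*.*******
****..*..
*.*****..
.*******.
..*.*.*..
.*****.**
...*.****
.****.***
Generation 5: 49 live cells
*.*******
****..*..
*.*****..
.*******.
..*.*.*.*
.*****.**
...*.****
.****.***
Population at generation 5: 49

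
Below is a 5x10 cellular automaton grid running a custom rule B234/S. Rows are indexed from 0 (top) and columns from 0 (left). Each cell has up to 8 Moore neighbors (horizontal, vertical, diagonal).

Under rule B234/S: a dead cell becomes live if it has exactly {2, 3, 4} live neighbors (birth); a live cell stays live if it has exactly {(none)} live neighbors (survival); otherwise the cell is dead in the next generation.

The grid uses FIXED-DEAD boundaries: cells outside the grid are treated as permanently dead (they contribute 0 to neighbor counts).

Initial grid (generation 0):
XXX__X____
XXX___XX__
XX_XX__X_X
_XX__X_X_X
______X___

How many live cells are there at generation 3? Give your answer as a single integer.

Answer: 18

Derivation:
Simulating step by step:
Generation 0 (given above): 21 live cells
Generation 1: 18 live cells
___X__XX__
___XXX__X_
_____X____
X__XX_X_X_
_XX__X_XX_
Generation 2: 23 live cells
__X_XX__X_
__X___XX__
__XX__XXXX
_XX__X_X_X
X__XX_X__X
Generation 3: 18 live cells
_X_X__XX__
_X__XX___X
_X__XX____
X___X_____
_XX__X_XX_
Population at generation 3: 18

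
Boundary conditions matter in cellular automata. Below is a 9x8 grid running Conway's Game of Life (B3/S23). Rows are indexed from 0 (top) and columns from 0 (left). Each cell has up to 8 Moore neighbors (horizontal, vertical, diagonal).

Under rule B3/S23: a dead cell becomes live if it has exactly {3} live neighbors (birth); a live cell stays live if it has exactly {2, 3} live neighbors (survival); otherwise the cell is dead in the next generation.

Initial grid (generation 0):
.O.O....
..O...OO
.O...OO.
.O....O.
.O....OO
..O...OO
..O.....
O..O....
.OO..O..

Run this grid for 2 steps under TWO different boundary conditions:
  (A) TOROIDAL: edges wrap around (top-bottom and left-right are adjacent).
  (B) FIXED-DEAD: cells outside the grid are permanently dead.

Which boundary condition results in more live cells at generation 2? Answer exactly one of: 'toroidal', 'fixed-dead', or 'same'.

Under TOROIDAL boundary, generation 2:
...O..O.
...OOO..
...O.O..
...O....
...O..OO
......OO
...O..OO
........
OO.OO..O
Population = 21

Under FIXED-DEAD boundary, generation 2:
.OO...O.
...O.OO.
...O.O..
O..O....
...O..O.
O.....O.
.O.O....
...O....
..O.....
Population = 18

Comparison: toroidal=21, fixed-dead=18 -> toroidal

Answer: toroidal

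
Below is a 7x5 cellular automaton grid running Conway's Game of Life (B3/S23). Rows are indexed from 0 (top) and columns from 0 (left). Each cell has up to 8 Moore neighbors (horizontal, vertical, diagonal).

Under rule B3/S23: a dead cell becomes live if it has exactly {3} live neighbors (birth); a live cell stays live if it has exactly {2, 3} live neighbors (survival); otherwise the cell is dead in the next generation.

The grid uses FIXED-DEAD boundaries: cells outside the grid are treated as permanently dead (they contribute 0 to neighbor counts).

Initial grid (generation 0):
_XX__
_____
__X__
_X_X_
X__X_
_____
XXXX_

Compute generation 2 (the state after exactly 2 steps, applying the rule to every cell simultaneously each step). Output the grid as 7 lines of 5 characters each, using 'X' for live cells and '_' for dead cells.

Answer: _____
_XX__
___X_
_X_X_
_XXX_
___X_
_XX__

Derivation:
Simulating step by step:
Generation 0 (given above): 11 live cells
Generation 1: 10 live cells
_____
_XX__
__X__
_X_X_
__X__
X__X_
_XX__
Generation 2: 11 live cells
(generation 2 grid is the final answer)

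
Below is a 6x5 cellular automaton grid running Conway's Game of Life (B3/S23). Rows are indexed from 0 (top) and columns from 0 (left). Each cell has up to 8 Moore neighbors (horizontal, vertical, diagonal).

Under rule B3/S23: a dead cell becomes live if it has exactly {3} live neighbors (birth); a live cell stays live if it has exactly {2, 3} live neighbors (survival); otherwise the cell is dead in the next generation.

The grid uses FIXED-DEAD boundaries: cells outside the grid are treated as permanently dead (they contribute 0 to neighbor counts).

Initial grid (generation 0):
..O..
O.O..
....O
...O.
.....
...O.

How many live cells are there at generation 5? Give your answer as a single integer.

Answer: 0

Derivation:
Simulating step by step:
Generation 0 (given above): 6 live cells
Generation 1: 4 live cells
.O...
.O.O.
...O.
.....
.....
.....
Generation 2: 2 live cells
..O..
.....
..O..
.....
.....
.....
Generation 3: 0 live cells
.....
.....
.....
.....
.....
.....
Generation 4: 0 live cells
.....
.....
.....
.....
.....
.....
Generation 5: 0 live cells
.....
.....
.....
.....
.....
.....
Population at generation 5: 0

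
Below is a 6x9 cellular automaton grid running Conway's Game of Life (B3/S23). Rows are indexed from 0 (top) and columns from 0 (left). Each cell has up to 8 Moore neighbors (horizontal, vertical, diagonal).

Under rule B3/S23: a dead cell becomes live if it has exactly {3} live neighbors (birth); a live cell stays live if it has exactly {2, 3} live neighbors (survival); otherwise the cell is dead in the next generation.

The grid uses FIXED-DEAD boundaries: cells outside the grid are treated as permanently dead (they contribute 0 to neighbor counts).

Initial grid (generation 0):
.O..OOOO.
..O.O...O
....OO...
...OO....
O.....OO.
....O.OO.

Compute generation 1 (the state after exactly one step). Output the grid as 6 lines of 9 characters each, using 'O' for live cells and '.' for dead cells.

Simulating step by step:
Generation 0 (given above): 18 live cells
Generation 1: 17 live cells
(generation 1 grid is the final answer)

Answer: ...OOOOO.
.......O.
.....O...
...OO.O..
...OO.OO.
.....OOO.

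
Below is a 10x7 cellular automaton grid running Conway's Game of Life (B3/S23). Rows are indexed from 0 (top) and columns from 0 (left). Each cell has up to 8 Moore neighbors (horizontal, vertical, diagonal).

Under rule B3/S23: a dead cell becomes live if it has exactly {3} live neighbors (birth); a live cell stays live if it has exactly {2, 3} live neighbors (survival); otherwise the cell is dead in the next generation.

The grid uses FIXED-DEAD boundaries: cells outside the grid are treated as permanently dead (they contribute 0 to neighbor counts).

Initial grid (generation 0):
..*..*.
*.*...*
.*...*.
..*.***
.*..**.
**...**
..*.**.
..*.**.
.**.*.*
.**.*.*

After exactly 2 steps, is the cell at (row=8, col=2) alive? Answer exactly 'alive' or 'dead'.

Answer: alive

Derivation:
Simulating step by step:
Generation 0 (given above): 32 live cells
Generation 1: 28 live cells
.*.....
..*..**
.****..
.***..*
****...
****..*
..*....
..*...*
....*.*
.**....
Generation 2: 12 live cells
.......
....**.
....*.*
.......
....*..
*......
.......
...*.*.
.***.*.
.......

Cell (8,2) at generation 2: 1 -> alive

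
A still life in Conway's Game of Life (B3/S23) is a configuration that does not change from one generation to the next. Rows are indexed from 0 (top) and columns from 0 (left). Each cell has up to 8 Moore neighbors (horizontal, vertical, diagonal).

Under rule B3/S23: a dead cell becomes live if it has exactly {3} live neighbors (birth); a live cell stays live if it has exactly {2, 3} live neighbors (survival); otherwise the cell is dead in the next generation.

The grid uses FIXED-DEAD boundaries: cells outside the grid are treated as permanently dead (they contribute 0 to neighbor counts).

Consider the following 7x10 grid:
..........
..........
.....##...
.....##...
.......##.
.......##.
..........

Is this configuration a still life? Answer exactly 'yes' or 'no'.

Compute generation 1 and compare to generation 0 (given above):
Generation 1:
..........
..........
.....##...
.....#....
........#.
.......##.
..........
Cell (3,6) differs: gen0=1 vs gen1=0 -> NOT a still life.

Answer: no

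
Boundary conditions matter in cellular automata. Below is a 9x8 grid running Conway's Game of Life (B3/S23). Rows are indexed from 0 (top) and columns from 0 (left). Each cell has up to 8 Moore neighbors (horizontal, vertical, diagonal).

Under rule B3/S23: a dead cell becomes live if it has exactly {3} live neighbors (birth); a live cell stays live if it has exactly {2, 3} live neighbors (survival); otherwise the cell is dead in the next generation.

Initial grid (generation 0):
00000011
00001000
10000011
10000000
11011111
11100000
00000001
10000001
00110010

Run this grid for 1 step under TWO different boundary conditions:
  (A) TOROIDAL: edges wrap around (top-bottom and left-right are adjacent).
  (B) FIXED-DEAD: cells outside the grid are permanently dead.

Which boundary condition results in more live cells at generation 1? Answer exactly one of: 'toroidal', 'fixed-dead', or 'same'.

Under TOROIDAL boundary, generation 1:
00010111
10000100
10000001
00001000
00011110
00111100
00000001
10000011
10000010
Population = 23

Under FIXED-DEAD boundary, generation 1:
00000000
00000100
00000000
10001000
00011110
10111101
10000000
00000011
00000000
Population = 16

Comparison: toroidal=23, fixed-dead=16 -> toroidal

Answer: toroidal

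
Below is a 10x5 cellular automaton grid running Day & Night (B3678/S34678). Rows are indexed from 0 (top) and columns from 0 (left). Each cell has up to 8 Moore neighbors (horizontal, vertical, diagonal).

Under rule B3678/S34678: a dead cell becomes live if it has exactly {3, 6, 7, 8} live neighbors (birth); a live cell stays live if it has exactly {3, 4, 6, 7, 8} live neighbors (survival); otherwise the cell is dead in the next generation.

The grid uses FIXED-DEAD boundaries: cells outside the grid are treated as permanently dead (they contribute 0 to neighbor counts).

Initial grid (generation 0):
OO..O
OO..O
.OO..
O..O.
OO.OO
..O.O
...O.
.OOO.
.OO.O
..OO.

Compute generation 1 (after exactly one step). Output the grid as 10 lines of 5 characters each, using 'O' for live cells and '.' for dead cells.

Simulating step by step:
Generation 0 (given above): 25 live cells
Generation 1: 28 live cells
(generation 1 grid is the final answer)

Answer: OO...
O..O.
.OOO.
O..OO
.O.OO
.OO.O
.O.OO
.O.OO
.OOO.
.OOO.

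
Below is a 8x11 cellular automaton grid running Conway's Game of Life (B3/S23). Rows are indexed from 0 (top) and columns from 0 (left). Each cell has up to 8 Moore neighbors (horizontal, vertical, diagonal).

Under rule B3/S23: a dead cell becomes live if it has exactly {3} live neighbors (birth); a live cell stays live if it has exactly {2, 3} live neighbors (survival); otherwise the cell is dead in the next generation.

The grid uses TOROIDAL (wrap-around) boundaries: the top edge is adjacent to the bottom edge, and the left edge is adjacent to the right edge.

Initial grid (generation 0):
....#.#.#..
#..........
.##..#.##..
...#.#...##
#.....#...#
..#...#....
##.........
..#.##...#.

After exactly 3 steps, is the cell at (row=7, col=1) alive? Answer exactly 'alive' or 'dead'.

Answer: alive

Derivation:
Simulating step by step:
Generation 0 (given above): 24 live cells
Generation 1: 36 live cells
...##......
.#...##.#..
###.#.#.###
.##.##.####
#....##..##
..........#
.###.#.....
.#.###.....
Generation 2: 27 live cells
...#..#....
.#....#.#.#
....#......
..#.#......
.#..####...
.##.###..##
##.#.#.....
.#...#.....
Generation 3: 22 live cells
#.#..###...
.....#.#...
...#.#.....
....#.#....
##.....#...
.......#..#
...#......#
##...##....

Cell (7,1) at generation 3: 1 -> alive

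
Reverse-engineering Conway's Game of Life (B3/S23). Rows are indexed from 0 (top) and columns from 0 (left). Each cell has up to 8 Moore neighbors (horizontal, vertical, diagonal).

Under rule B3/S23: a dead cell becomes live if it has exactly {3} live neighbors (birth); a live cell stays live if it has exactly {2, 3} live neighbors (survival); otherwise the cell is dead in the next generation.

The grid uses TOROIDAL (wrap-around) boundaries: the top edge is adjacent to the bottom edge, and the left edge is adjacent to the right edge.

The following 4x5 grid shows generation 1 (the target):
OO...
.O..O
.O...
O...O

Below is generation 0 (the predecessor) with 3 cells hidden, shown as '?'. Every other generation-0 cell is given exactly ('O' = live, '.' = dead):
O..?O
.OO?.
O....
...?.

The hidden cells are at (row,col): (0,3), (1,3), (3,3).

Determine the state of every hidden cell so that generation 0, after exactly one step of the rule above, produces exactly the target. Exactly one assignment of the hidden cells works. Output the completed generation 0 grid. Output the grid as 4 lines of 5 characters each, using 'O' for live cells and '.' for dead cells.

Answer: O...O
.OO..
O....
.....

Derivation:
Hidden generation-0 cells (in order): (0,3), (1,3), (3,3).
A hidden cell only influences target cells in its own 3x3 neighborhood. Try each of the 2^3 = 8 assignments, step the completed generation 0 forward once under B3/S23, and compare with the target:
  (0,3)=. (1,3)=. (3,3)=. -> step reproduces the target at every cell -> ACCEPT
  (0,3)=. (1,3)=. (3,3)=O -> step gives (0,2)='O' but target has '.' -> reject
  (0,3)=. (1,3)=O (3,3)=. -> step gives (0,2)='O' but target has '.' -> reject
  (0,3)=. (1,3)=O (3,3)=O -> step gives (0,4)='O' but target has '.' -> reject
  (0,3)=O (1,3)=. (3,3)=. -> step gives (0,2)='O' but target has '.' -> reject
  (0,3)=O (1,3)=. (3,3)=O -> step gives (0,3)='O' but target has '.' -> reject
  (0,3)=O (1,3)=O (3,3)=. -> step gives (0,3)='O' but target has '.' -> reject
  (0,3)=O (1,3)=O (3,3)=O -> step gives (1,2)='O' but target has '.' -> reject
Unique solution: (0,3)=dead, (1,3)=dead, (3,3)=dead.
Check: live-neighbor counts of every cell in the completed generation 0:
23221
43123
13211
32013
Applying B3/S23 to generation 0 with these counts gives:
OO...
.O..O
.O...
O...O
which matches the target exactly.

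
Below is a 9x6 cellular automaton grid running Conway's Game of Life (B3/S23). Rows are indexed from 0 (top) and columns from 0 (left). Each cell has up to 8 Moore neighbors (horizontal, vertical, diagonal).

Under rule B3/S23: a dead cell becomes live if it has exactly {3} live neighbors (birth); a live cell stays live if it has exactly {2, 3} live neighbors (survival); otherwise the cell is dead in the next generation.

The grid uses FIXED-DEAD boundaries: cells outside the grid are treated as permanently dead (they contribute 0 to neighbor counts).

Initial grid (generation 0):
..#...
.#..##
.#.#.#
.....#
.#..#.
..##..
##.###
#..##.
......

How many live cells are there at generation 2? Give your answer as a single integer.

Simulating step by step:
Generation 0 (given above): 20 live cells
Generation 1: 21 live cells
......
.#.###
..#..#
..#..#
..###.
#....#
##...#
####.#
......
Generation 2: 26 live cells
....#.
..####
.##..#
.##..#
.#####
#.##.#
.....#
#.#.#.
.##...
Population at generation 2: 26

Answer: 26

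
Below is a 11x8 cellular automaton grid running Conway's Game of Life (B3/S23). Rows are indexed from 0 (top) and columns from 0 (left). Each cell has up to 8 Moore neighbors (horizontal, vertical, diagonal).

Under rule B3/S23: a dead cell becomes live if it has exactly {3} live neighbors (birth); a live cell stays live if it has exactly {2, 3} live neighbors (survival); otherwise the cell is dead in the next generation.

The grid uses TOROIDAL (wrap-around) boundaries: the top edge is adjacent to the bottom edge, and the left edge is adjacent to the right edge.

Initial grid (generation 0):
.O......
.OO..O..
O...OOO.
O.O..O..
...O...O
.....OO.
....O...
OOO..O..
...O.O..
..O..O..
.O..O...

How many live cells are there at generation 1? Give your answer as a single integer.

Answer: 39

Derivation:
Simulating step by step:
Generation 0 (given above): 26 live cells
Generation 1: 39 live cells
OO......
OOO.OOO.
O.OOO.OO
OO.O.O..
....OO.O
....OOO.
.O..O.O.
.OOO.O..
...O.OO.
..OO.O..
.OO.....
Population at generation 1: 39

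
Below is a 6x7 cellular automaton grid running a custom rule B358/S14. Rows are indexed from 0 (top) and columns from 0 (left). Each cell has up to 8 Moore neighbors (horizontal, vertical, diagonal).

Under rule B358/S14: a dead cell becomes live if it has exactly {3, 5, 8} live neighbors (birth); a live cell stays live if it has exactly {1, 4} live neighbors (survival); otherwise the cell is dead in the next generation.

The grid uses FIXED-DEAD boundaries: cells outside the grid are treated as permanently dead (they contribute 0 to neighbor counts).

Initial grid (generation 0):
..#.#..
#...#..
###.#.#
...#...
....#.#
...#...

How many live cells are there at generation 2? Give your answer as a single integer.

Simulating step by step:
Generation 0 (given above): 13 live cells
Generation 1: 11 live cells
...##..
.###...
.....#.
.##.#..
...#...
...#...
Generation 2: 8 live cells
.......
.#.....
..#.##.
.#.#...
....#..
...#...
Population at generation 2: 8

Answer: 8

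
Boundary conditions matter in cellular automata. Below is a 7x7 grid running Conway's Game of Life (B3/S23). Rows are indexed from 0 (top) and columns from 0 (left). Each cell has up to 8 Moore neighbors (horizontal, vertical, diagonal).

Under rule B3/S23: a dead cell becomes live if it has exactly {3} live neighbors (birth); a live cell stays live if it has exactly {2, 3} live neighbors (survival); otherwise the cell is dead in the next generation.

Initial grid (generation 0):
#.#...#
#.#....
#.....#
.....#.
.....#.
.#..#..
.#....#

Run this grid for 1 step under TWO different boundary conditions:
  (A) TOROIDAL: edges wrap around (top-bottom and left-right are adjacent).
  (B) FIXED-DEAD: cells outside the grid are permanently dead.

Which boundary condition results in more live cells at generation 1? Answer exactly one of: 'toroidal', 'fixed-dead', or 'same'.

Under TOROIDAL boundary, generation 1:
..#...#
.......
##....#
.....#.
....##.
#....#.
.##..##
Population = 14

Under FIXED-DEAD boundary, generation 1:
.......
#......
.#.....
.....##
....##.
.....#.
.......
Population = 7

Comparison: toroidal=14, fixed-dead=7 -> toroidal

Answer: toroidal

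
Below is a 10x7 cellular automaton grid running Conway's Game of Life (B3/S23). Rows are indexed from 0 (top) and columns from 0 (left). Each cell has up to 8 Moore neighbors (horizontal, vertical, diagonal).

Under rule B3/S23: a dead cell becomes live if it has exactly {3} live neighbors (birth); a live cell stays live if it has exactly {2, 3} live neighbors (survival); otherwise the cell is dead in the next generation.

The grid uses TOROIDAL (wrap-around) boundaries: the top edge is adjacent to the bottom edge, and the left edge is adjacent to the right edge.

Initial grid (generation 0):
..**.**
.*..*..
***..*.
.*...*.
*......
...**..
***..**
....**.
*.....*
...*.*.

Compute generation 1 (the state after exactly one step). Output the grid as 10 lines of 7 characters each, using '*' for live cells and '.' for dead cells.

Simulating step by step:
Generation 0 (given above): 26 live cells
Generation 1: 26 live cells
(generation 1 grid is the final answer)

Answer: ..**.**
....*..
*.*.***
..*....
....*..
..****.
***...*
....*..
......*
*.**.*.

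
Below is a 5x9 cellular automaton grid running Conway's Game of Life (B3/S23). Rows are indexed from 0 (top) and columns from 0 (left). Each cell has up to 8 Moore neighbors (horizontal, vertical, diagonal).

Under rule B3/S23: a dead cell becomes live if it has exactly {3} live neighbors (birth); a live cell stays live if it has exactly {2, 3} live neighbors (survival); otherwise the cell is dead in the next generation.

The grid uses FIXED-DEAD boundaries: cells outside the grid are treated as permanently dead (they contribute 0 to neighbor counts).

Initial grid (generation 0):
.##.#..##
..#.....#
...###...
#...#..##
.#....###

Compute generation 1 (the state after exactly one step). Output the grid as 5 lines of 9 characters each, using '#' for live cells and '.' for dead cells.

Simulating step by step:
Generation 0 (given above): 18 live cells
Generation 1: 20 live cells
(generation 1 grid is the final answer)

Answer: .###...##
.##..#.##
...###.##
...##...#
......#.#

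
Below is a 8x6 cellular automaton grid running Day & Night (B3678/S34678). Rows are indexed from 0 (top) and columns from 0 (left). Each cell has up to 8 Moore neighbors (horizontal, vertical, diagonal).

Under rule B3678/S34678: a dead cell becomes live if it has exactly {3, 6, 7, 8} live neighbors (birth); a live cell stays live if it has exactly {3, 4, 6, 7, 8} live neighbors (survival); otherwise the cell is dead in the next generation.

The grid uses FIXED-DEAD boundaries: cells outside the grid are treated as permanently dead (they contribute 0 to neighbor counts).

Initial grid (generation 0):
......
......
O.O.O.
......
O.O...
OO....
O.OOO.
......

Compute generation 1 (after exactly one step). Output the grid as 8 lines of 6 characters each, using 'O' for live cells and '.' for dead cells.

Answer: ......
......
......
...O..
......
O.....
......
...O..

Derivation:
Simulating step by step:
Generation 0 (given above): 11 live cells
Generation 1: 3 live cells
(generation 1 grid is the final answer)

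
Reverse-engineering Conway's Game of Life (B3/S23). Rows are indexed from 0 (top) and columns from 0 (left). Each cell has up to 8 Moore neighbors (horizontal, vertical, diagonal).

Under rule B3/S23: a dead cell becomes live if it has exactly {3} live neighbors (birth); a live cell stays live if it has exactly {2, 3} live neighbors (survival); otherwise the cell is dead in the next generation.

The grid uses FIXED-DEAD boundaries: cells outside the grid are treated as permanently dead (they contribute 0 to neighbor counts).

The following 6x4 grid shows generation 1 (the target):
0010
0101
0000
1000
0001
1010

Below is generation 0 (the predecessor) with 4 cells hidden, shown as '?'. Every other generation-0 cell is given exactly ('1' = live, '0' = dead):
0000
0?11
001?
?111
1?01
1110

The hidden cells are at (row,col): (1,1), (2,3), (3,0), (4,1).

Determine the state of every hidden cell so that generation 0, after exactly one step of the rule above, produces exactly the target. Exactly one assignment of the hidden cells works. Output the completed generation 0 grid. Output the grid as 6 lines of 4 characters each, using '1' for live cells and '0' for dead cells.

Answer: 0000
0111
0011
0111
1101
1110

Derivation:
Hidden generation-0 cells (in order): (1,1), (2,3), (3,0), (4,1).
A hidden cell only influences target cells in its own 3x3 neighborhood. Try each of the 2^4 = 16 assignments, step the completed generation 0 forward once under B3/S23, and compare with the target:
  (1,1)=0 (2,3)=0 (3,0)=0 (4,1)=0 -> step gives (0,2)='0' but target has '1' -> reject
  (1,1)=0 (2,3)=0 (3,0)=0 (4,1)=1 -> step gives (0,2)='0' but target has '1' -> reject
  (1,1)=0 (2,3)=0 (3,0)=1 (4,1)=0 -> step gives (0,2)='0' but target has '1' -> reject
  (1,1)=0 (2,3)=0 (3,0)=1 (4,1)=1 -> step gives (0,2)='0' but target has '1' -> reject
  (1,1)=0 (2,3)=1 (3,0)=0 (4,1)=0 -> step gives (0,2)='0' but target has '1' -> reject
  (1,1)=0 (2,3)=1 (3,0)=0 (4,1)=1 -> step gives (0,2)='0' but target has '1' -> reject
  (1,1)=0 (2,3)=1 (3,0)=1 (4,1)=0 -> step gives (0,2)='0' but target has '1' -> reject
  (1,1)=0 (2,3)=1 (3,0)=1 (4,1)=1 -> step gives (0,2)='0' but target has '1' -> reject
  (1,1)=1 (2,3)=0 (3,0)=0 (4,1)=0 -> step gives (1,2)='1' but target has '0' -> reject
  (1,1)=1 (2,3)=0 (3,0)=0 (4,1)=1 -> step gives (1,2)='1' but target has '0' -> reject
  (1,1)=1 (2,3)=0 (3,0)=1 (4,1)=0 -> step gives (1,2)='1' but target has '0' -> reject
  (1,1)=1 (2,3)=0 (3,0)=1 (4,1)=1 -> step gives (1,2)='1' but target has '0' -> reject
  (1,1)=1 (2,3)=1 (3,0)=0 (4,1)=0 -> step gives (3,0)='0' but target has '1' -> reject
  (1,1)=1 (2,3)=1 (3,0)=0 (4,1)=1 -> step reproduces the target at every cell -> ACCEPT
  (1,1)=1 (2,3)=1 (3,0)=1 (4,1)=0 -> step gives (2,0)='1' but target has '0' -> reject
  (1,1)=1 (2,3)=1 (3,0)=1 (4,1)=1 -> step gives (2,0)='1' but target has '0' -> reject
Unique solution: (1,1)=live, (2,3)=live, (3,0)=dead, (4,1)=live.
Check: live-neighbor counts of every cell in the completed generation 0:
1232
1243
2575
3464
4673
3432
Applying B3/S23 to generation 0 with these counts gives:
0010
0101
0000
1000
0001
1010
which matches the target exactly.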